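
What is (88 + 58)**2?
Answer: 21316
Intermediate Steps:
(88 + 58)**2 = 146**2 = 21316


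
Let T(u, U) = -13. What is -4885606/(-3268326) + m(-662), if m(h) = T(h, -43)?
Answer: -18801316/1634163 ≈ -11.505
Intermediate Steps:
m(h) = -13
-4885606/(-3268326) + m(-662) = -4885606/(-3268326) - 13 = -4885606*(-1/3268326) - 13 = 2442803/1634163 - 13 = -18801316/1634163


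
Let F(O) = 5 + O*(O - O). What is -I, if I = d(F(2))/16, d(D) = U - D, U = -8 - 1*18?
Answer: 31/16 ≈ 1.9375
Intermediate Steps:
U = -26 (U = -8 - 18 = -26)
F(O) = 5 (F(O) = 5 + O*0 = 5 + 0 = 5)
d(D) = -26 - D
I = -31/16 (I = (-26 - 1*5)/16 = (-26 - 5)/16 = (1/16)*(-31) = -31/16 ≈ -1.9375)
-I = -1*(-31/16) = 31/16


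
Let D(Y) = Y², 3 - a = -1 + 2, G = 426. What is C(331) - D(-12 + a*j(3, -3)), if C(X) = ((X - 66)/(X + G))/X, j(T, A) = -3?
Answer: -81183443/250567 ≈ -324.00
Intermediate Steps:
C(X) = (-66 + X)/(X*(426 + X)) (C(X) = ((X - 66)/(X + 426))/X = ((-66 + X)/(426 + X))/X = (-66 + X)/(X*(426 + X)))
a = 2 (a = 3 - (-1 + 2) = 3 - 1*1 = 3 - 1 = 2)
C(331) - D(-12 + a*j(3, -3)) = (-66 + 331)/(331*(426 + 331)) - (-12 + 2*(-3))² = (1/331)*265/757 - (-12 - 6)² = (1/331)*(1/757)*265 - 1*(-18)² = 265/250567 - 1*324 = 265/250567 - 324 = -81183443/250567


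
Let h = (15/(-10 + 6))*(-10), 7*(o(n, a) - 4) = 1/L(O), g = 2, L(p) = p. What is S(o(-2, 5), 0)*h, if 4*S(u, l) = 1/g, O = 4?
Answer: 75/16 ≈ 4.6875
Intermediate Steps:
o(n, a) = 113/28 (o(n, a) = 4 + (⅐)/4 = 4 + (⅐)*(¼) = 4 + 1/28 = 113/28)
h = 75/2 (h = (15/(-4))*(-10) = (15*(-¼))*(-10) = -15/4*(-10) = 75/2 ≈ 37.500)
S(u, l) = ⅛ (S(u, l) = (¼)/2 = (¼)*(½) = ⅛)
S(o(-2, 5), 0)*h = (⅛)*(75/2) = 75/16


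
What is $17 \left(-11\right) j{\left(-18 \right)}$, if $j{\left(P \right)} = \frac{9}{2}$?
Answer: $- \frac{1683}{2} \approx -841.5$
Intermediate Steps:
$j{\left(P \right)} = \frac{9}{2}$ ($j{\left(P \right)} = 9 \cdot \frac{1}{2} = \frac{9}{2}$)
$17 \left(-11\right) j{\left(-18 \right)} = 17 \left(-11\right) \frac{9}{2} = \left(-187\right) \frac{9}{2} = - \frac{1683}{2}$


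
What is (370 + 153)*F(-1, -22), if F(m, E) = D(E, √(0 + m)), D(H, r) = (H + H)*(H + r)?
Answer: 506264 - 23012*I ≈ 5.0626e+5 - 23012.0*I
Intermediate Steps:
D(H, r) = 2*H*(H + r) (D(H, r) = (2*H)*(H + r) = 2*H*(H + r))
F(m, E) = 2*E*(E + √m) (F(m, E) = 2*E*(E + √(0 + m)) = 2*E*(E + √m))
(370 + 153)*F(-1, -22) = (370 + 153)*(2*(-22)*(-22 + √(-1))) = 523*(2*(-22)*(-22 + I)) = 523*(968 - 44*I) = 506264 - 23012*I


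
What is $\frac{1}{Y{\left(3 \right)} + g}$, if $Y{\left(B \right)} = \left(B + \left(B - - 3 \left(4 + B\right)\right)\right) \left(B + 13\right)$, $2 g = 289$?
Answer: $\frac{2}{1153} \approx 0.0017346$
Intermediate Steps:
$g = \frac{289}{2}$ ($g = \frac{1}{2} \cdot 289 = \frac{289}{2} \approx 144.5$)
$Y{\left(B \right)} = \left(12 + 5 B\right) \left(13 + B\right)$ ($Y{\left(B \right)} = \left(B + \left(B - \left(-12 - 3 B\right)\right)\right) \left(13 + B\right) = \left(B + \left(B + \left(12 + 3 B\right)\right)\right) \left(13 + B\right) = \left(B + \left(12 + 4 B\right)\right) \left(13 + B\right) = \left(12 + 5 B\right) \left(13 + B\right)$)
$\frac{1}{Y{\left(3 \right)} + g} = \frac{1}{\left(156 + 5 \cdot 3^{2} + 77 \cdot 3\right) + \frac{289}{2}} = \frac{1}{\left(156 + 5 \cdot 9 + 231\right) + \frac{289}{2}} = \frac{1}{\left(156 + 45 + 231\right) + \frac{289}{2}} = \frac{1}{432 + \frac{289}{2}} = \frac{1}{\frac{1153}{2}} = \frac{2}{1153}$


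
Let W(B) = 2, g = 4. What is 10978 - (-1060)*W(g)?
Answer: 13098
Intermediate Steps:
10978 - (-1060)*W(g) = 10978 - (-1060)*2 = 10978 - 1*(-2120) = 10978 + 2120 = 13098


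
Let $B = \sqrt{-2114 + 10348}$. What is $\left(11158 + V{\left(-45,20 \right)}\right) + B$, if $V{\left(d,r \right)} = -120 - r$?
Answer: $11018 + \sqrt{8234} \approx 11109.0$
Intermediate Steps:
$B = \sqrt{8234} \approx 90.741$
$\left(11158 + V{\left(-45,20 \right)}\right) + B = \left(11158 - 140\right) + \sqrt{8234} = 11018 + \sqrt{8234}$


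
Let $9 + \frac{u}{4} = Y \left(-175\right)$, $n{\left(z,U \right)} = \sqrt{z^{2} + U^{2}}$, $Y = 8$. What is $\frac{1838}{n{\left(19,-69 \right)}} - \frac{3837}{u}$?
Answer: $\frac{3837}{5636} + \frac{919 \sqrt{5122}}{2561} \approx 26.363$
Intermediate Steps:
$n{\left(z,U \right)} = \sqrt{U^{2} + z^{2}}$
$u = -5636$ ($u = -36 + 4 \cdot 8 \left(-175\right) = -36 + 4 \left(-1400\right) = -36 - 5600 = -5636$)
$\frac{1838}{n{\left(19,-69 \right)}} - \frac{3837}{u} = \frac{1838}{\sqrt{\left(-69\right)^{2} + 19^{2}}} - \frac{3837}{-5636} = \frac{1838}{\sqrt{4761 + 361}} - - \frac{3837}{5636} = \frac{1838}{\sqrt{5122}} + \frac{3837}{5636} = 1838 \frac{\sqrt{5122}}{5122} + \frac{3837}{5636} = \frac{919 \sqrt{5122}}{2561} + \frac{3837}{5636} = \frac{3837}{5636} + \frac{919 \sqrt{5122}}{2561}$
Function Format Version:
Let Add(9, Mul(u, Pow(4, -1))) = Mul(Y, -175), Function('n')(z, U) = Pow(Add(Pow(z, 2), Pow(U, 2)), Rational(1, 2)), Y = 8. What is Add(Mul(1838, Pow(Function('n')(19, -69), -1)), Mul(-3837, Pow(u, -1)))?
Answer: Add(Rational(3837, 5636), Mul(Rational(919, 2561), Pow(5122, Rational(1, 2)))) ≈ 26.363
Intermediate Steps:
Function('n')(z, U) = Pow(Add(Pow(U, 2), Pow(z, 2)), Rational(1, 2))
u = -5636 (u = Add(-36, Mul(4, Mul(8, -175))) = Add(-36, Mul(4, -1400)) = Add(-36, -5600) = -5636)
Add(Mul(1838, Pow(Function('n')(19, -69), -1)), Mul(-3837, Pow(u, -1))) = Add(Mul(1838, Pow(Pow(Add(Pow(-69, 2), Pow(19, 2)), Rational(1, 2)), -1)), Mul(-3837, Pow(-5636, -1))) = Add(Mul(1838, Pow(Pow(Add(4761, 361), Rational(1, 2)), -1)), Mul(-3837, Rational(-1, 5636))) = Add(Mul(1838, Pow(Pow(5122, Rational(1, 2)), -1)), Rational(3837, 5636)) = Add(Mul(1838, Mul(Rational(1, 5122), Pow(5122, Rational(1, 2)))), Rational(3837, 5636)) = Add(Mul(Rational(919, 2561), Pow(5122, Rational(1, 2))), Rational(3837, 5636)) = Add(Rational(3837, 5636), Mul(Rational(919, 2561), Pow(5122, Rational(1, 2))))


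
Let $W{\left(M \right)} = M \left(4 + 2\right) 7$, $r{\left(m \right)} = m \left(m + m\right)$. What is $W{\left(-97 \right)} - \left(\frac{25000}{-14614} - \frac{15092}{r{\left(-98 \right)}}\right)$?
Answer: $- \frac{416506675}{102298} \approx -4071.5$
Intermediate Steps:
$r{\left(m \right)} = 2 m^{2}$ ($r{\left(m \right)} = m 2 m = 2 m^{2}$)
$W{\left(M \right)} = 42 M$ ($W{\left(M \right)} = M 6 \cdot 7 = 6 M 7 = 42 M$)
$W{\left(-97 \right)} - \left(\frac{25000}{-14614} - \frac{15092}{r{\left(-98 \right)}}\right) = 42 \left(-97\right) - \left(\frac{25000}{-14614} - \frac{15092}{2 \left(-98\right)^{2}}\right) = -4074 - \left(25000 \left(- \frac{1}{14614}\right) - \frac{15092}{2 \cdot 9604}\right) = -4074 - \left(- \frac{12500}{7307} - \frac{15092}{19208}\right) = -4074 - \left(- \frac{12500}{7307} - \frac{11}{14}\right) = -4074 - - \frac{255377}{102298} = -4074 + \frac{255377}{102298} = - \frac{416506675}{102298}$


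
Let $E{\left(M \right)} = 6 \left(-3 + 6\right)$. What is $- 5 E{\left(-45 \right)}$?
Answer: $-90$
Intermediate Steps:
$E{\left(M \right)} = 18$ ($E{\left(M \right)} = 6 \cdot 3 = 18$)
$- 5 E{\left(-45 \right)} = \left(-5\right) 18 = -90$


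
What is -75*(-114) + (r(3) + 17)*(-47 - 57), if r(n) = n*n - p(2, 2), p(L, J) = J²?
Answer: 6262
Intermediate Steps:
r(n) = -4 + n² (r(n) = n*n - 1*2² = n² - 1*4 = n² - 4 = -4 + n²)
-75*(-114) + (r(3) + 17)*(-47 - 57) = -75*(-114) + ((-4 + 3²) + 17)*(-47 - 57) = 8550 + ((-4 + 9) + 17)*(-104) = 8550 + (5 + 17)*(-104) = 8550 + 22*(-104) = 8550 - 2288 = 6262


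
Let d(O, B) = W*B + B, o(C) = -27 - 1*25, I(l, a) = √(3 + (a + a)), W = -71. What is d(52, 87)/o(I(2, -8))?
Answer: 3045/26 ≈ 117.12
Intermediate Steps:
I(l, a) = √(3 + 2*a)
o(C) = -52 (o(C) = -27 - 25 = -52)
d(O, B) = -70*B (d(O, B) = -71*B + B = -70*B)
d(52, 87)/o(I(2, -8)) = -70*87/(-52) = -6090*(-1/52) = 3045/26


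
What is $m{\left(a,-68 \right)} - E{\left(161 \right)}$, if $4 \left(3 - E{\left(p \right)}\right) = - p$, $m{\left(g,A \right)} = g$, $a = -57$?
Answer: $- \frac{401}{4} \approx -100.25$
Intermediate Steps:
$E{\left(p \right)} = 3 + \frac{p}{4}$ ($E{\left(p \right)} = 3 - \frac{\left(-1\right) p}{4} = 3 + \frac{p}{4}$)
$m{\left(a,-68 \right)} - E{\left(161 \right)} = -57 - \left(3 + \frac{1}{4} \cdot 161\right) = -57 - \left(3 + \frac{161}{4}\right) = -57 - \frac{173}{4} = - \frac{401}{4}$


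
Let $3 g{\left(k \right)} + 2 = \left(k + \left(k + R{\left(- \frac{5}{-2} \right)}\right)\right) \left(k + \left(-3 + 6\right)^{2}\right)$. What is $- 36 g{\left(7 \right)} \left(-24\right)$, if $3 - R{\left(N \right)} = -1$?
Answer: $82368$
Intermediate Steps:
$R{\left(N \right)} = 4$ ($R{\left(N \right)} = 3 - -1 = 3 + 1 = 4$)
$g{\left(k \right)} = - \frac{2}{3} + \frac{\left(4 + 2 k\right) \left(9 + k\right)}{3}$ ($g{\left(k \right)} = - \frac{2}{3} + \frac{\left(k + \left(k + 4\right)\right) \left(k + \left(-3 + 6\right)^{2}\right)}{3} = - \frac{2}{3} + \frac{\left(k + \left(4 + k\right)\right) \left(k + 3^{2}\right)}{3} = - \frac{2}{3} + \frac{\left(4 + 2 k\right) \left(k + 9\right)}{3} = - \frac{2}{3} + \frac{\left(4 + 2 k\right) \left(9 + k\right)}{3}$)
$- 36 g{\left(7 \right)} \left(-24\right) = - 36 \left(\frac{34}{3} + \frac{2 \cdot 7^{2}}{3} + \frac{22}{3} \cdot 7\right) \left(-24\right) = - 36 \left(\frac{34}{3} + \frac{2}{3} \cdot 49 + \frac{154}{3}\right) \left(-24\right) = - 36 \left(\frac{34}{3} + \frac{98}{3} + \frac{154}{3}\right) \left(-24\right) = \left(-36\right) \frac{286}{3} \left(-24\right) = \left(-3432\right) \left(-24\right) = 82368$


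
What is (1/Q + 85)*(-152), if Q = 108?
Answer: -348878/27 ≈ -12921.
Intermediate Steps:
(1/Q + 85)*(-152) = (1/108 + 85)*(-152) = (9181/108)*(-152) = -348878/27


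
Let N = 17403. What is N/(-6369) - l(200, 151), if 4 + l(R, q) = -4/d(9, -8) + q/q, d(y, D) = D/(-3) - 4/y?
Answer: 21947/10615 ≈ 2.0675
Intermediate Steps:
d(y, D) = -4/y - D/3 (d(y, D) = D*(-1/3) - 4/y = -D/3 - 4/y = -4/y - D/3)
l(R, q) = -24/5 (l(R, q) = -4 + (-4/(-4/9 - 1/3*(-8)) + q/q) = -4 + (-4/(-4*1/9 + 8/3) + 1) = -4 + (-4/(-4/9 + 8/3) + 1) = -4 + (-4/20/9 + 1) = -4 + (-4*9/20 + 1) = -4 + (-9/5 + 1) = -4 - 4/5 = -24/5)
N/(-6369) - l(200, 151) = 17403/(-6369) - 1*(-24/5) = 17403*(-1/6369) + 24/5 = -5801/2123 + 24/5 = 21947/10615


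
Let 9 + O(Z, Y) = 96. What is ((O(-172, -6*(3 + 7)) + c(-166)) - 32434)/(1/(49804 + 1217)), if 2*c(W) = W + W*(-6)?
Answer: -1629202572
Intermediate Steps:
c(W) = -5*W/2 (c(W) = (W + W*(-6))/2 = (W - 6*W)/2 = (-5*W)/2 = -5*W/2)
O(Z, Y) = 87 (O(Z, Y) = -9 + 96 = 87)
((O(-172, -6*(3 + 7)) + c(-166)) - 32434)/(1/(49804 + 1217)) = ((87 - 5/2*(-166)) - 32434)/(1/(49804 + 1217)) = ((87 + 415) - 32434)/(1/51021) = (502 - 32434)/(1/51021) = -31932*51021 = -1629202572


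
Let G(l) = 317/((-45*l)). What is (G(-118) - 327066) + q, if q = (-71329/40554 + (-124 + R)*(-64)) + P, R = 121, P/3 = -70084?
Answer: -3212944815017/5981715 ≈ -5.3713e+5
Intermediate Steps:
P = -210252 (P = 3*(-70084) = -210252)
G(l) = -317/(45*l) (G(l) = 317*(-1/(45*l)) = -317/(45*l))
q = -8518844569/40554 (q = (-71329/40554 + (-124 + 121)*(-64)) - 210252 = (-71329*1/40554 - 3*(-64)) - 210252 = (-71329/40554 + 192) - 210252 = 7715039/40554 - 210252 = -8518844569/40554 ≈ -2.1006e+5)
(G(-118) - 327066) + q = (-317/45/(-118) - 327066) - 8518844569/40554 = (-317/45*(-1/118) - 327066) - 8518844569/40554 = (317/5310 - 327066) - 8518844569/40554 = -1736720143/5310 - 8518844569/40554 = -3212944815017/5981715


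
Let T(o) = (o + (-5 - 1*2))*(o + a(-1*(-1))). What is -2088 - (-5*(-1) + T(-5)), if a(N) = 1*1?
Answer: -2141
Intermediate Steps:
a(N) = 1
T(o) = (1 + o)*(-7 + o) (T(o) = (o + (-5 - 1*2))*(o + 1) = (o + (-5 - 2))*(1 + o) = (o - 7)*(1 + o) = (-7 + o)*(1 + o) = (1 + o)*(-7 + o))
-2088 - (-5*(-1) + T(-5)) = -2088 - (-5*(-1) + (-7 + (-5)² - 6*(-5))) = -2088 - (5 + (-7 + 25 + 30)) = -2088 - (5 + 48) = -2088 - 1*53 = -2088 - 53 = -2141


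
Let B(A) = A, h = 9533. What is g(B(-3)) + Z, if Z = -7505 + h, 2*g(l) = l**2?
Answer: 4065/2 ≈ 2032.5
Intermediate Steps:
g(l) = l**2/2
Z = 2028 (Z = -7505 + 9533 = 2028)
g(B(-3)) + Z = (1/2)*(-3)**2 + 2028 = (1/2)*9 + 2028 = 9/2 + 2028 = 4065/2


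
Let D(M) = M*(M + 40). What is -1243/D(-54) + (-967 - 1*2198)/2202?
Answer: -854971/277452 ≈ -3.0815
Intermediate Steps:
D(M) = M*(40 + M)
-1243/D(-54) + (-967 - 1*2198)/2202 = -1243*(-1/(54*(40 - 54))) + (-967 - 1*2198)/2202 = -1243/((-54*(-14))) + (-967 - 2198)*(1/2202) = -1243/756 - 3165*1/2202 = -1243*1/756 - 1055/734 = -1243/756 - 1055/734 = -854971/277452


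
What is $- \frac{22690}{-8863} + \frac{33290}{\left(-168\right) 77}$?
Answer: $- \frac{765715}{57325884} \approx -0.013357$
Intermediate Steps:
$- \frac{22690}{-8863} + \frac{33290}{\left(-168\right) 77} = \left(-22690\right) \left(- \frac{1}{8863}\right) + \frac{33290}{-12936} = \frac{22690}{8863} + 33290 \left(- \frac{1}{12936}\right) = \frac{22690}{8863} - \frac{16645}{6468} = - \frac{765715}{57325884}$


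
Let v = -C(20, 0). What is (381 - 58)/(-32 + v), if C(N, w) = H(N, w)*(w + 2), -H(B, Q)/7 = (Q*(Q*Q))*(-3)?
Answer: -323/32 ≈ -10.094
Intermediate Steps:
H(B, Q) = 21*Q**3 (H(B, Q) = -7*Q*(Q*Q)*(-3) = -7*Q*Q**2*(-3) = -7*Q**3*(-3) = -(-21)*Q**3 = 21*Q**3)
C(N, w) = 21*w**3*(2 + w) (C(N, w) = (21*w**3)*(w + 2) = (21*w**3)*(2 + w) = 21*w**3*(2 + w))
v = 0 (v = -21*0**3*(2 + 0) = -21*0*2 = -1*0 = 0)
(381 - 58)/(-32 + v) = (381 - 58)/(-32 + 0) = 323/(-32) = 323*(-1/32) = -323/32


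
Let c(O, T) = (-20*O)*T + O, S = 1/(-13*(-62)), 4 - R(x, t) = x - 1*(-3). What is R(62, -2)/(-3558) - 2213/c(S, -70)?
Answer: -2115413621/1661586 ≈ -1273.1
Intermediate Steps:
R(x, t) = 1 - x (R(x, t) = 4 - (x - 1*(-3)) = 4 - (x + 3) = 4 - (3 + x) = 4 + (-3 - x) = 1 - x)
S = 1/806 (S = -1/13*(-1/62) = 1/806 ≈ 0.0012407)
c(O, T) = O - 20*O*T (c(O, T) = -20*O*T + O = O - 20*O*T)
R(62, -2)/(-3558) - 2213/c(S, -70) = (1 - 1*62)/(-3558) - 2213*806/(1 - 20*(-70)) = (1 - 62)*(-1/3558) - 2213*806/(1 + 1400) = -61*(-1/3558) - 2213/((1/806)*1401) = 61/3558 - 2213/1401/806 = 61/3558 - 2213*806/1401 = 61/3558 - 1783678/1401 = -2115413621/1661586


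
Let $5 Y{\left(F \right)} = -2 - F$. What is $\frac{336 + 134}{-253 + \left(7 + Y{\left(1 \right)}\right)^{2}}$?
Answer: $- \frac{11750}{5301} \approx -2.2166$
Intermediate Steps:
$Y{\left(F \right)} = - \frac{2}{5} - \frac{F}{5}$ ($Y{\left(F \right)} = \frac{-2 - F}{5} = - \frac{2}{5} - \frac{F}{5}$)
$\frac{336 + 134}{-253 + \left(7 + Y{\left(1 \right)}\right)^{2}} = \frac{336 + 134}{-253 + \left(7 - \frac{3}{5}\right)^{2}} = \frac{470}{-253 + \left(7 - \frac{3}{5}\right)^{2}} = \frac{470}{-253 + \left(\frac{32}{5}\right)^{2}} = \frac{470}{-253 + \frac{1024}{25}} = \frac{470}{- \frac{5301}{25}} = 470 \left(- \frac{25}{5301}\right) = - \frac{11750}{5301}$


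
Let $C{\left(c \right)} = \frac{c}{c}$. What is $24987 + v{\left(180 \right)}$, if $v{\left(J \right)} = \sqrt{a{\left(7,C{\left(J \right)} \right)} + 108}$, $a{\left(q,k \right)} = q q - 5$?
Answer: $24987 + 2 \sqrt{38} \approx 24999.0$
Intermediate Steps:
$C{\left(c \right)} = 1$
$a{\left(q,k \right)} = -5 + q^{2}$ ($a{\left(q,k \right)} = q^{2} - 5 = -5 + q^{2}$)
$v{\left(J \right)} = 2 \sqrt{38}$ ($v{\left(J \right)} = \sqrt{\left(-5 + 7^{2}\right) + 108} = \sqrt{\left(-5 + 49\right) + 108} = \sqrt{44 + 108} = \sqrt{152} = 2 \sqrt{38}$)
$24987 + v{\left(180 \right)} = 24987 + 2 \sqrt{38}$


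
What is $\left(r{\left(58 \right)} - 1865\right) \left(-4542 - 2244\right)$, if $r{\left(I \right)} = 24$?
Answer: $12493026$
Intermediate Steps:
$\left(r{\left(58 \right)} - 1865\right) \left(-4542 - 2244\right) = \left(24 - 1865\right) \left(-4542 - 2244\right) = \left(-1841\right) \left(-6786\right) = 12493026$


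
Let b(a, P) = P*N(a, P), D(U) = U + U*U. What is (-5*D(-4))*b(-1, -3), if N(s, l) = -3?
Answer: -540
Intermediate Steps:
D(U) = U + U²
b(a, P) = -3*P (b(a, P) = P*(-3) = -3*P)
(-5*D(-4))*b(-1, -3) = (-(-20)*(1 - 4))*(-3*(-3)) = -(-20)*(-3)*9 = -5*12*9 = -60*9 = -540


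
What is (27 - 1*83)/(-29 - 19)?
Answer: 7/6 ≈ 1.1667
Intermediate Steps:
(27 - 1*83)/(-29 - 19) = (27 - 83)/(-48) = -56*(-1/48) = 7/6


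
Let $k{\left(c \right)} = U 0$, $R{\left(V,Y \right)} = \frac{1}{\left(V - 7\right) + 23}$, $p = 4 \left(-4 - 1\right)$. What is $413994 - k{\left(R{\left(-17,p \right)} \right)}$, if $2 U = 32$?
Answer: $413994$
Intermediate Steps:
$U = 16$ ($U = \frac{1}{2} \cdot 32 = 16$)
$p = -20$ ($p = 4 \left(-5\right) = -20$)
$R{\left(V,Y \right)} = \frac{1}{16 + V}$ ($R{\left(V,Y \right)} = \frac{1}{\left(-7 + V\right) + 23} = \frac{1}{16 + V}$)
$k{\left(c \right)} = 0$ ($k{\left(c \right)} = 16 \cdot 0 = 0$)
$413994 - k{\left(R{\left(-17,p \right)} \right)} = 413994 - 0 = 413994 + 0 = 413994$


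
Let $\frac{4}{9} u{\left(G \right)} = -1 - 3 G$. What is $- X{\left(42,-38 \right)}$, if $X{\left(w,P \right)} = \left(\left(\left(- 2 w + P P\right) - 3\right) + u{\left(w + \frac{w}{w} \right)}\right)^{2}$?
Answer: $- \frac{4532641}{4} \approx -1.1332 \cdot 10^{6}$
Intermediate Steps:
$u{\left(G \right)} = - \frac{9}{4} - \frac{27 G}{4}$ ($u{\left(G \right)} = \frac{9 \left(-1 - 3 G\right)}{4} = - \frac{9}{4} - \frac{27 G}{4}$)
$X{\left(w,P \right)} = \left(-12 + P^{2} - \frac{35 w}{4}\right)^{2}$ ($X{\left(w,P \right)} = \left(\left(\left(- 2 w + P P\right) - 3\right) - \left(\frac{9}{4} + \frac{27 \left(w + \frac{w}{w}\right)}{4}\right)\right)^{2} = \left(\left(\left(- 2 w + P^{2}\right) - 3\right) - \left(\frac{9}{4} + \frac{27 \left(w + 1\right)}{4}\right)\right)^{2} = \left(\left(\left(P^{2} - 2 w\right) - 3\right) - \left(\frac{9}{4} + \frac{27 \left(1 + w\right)}{4}\right)\right)^{2} = \left(\left(-3 + P^{2} - 2 w\right) - \left(9 + \frac{27 w}{4}\right)\right)^{2} = \left(-12 + P^{2} - \frac{35 w}{4}\right)^{2}$)
$- X{\left(42,-38 \right)} = - \frac{\left(48 - 4 \left(-38\right)^{2} + 35 \cdot 42\right)^{2}}{16} = - \frac{\left(48 - 5776 + 1470\right)^{2}}{16} = - \frac{\left(-4258\right)^{2}}{16} = - \frac{18130564}{16} = \left(-1\right) \frac{4532641}{4} = - \frac{4532641}{4}$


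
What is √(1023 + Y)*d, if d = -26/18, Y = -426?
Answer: -13*√597/9 ≈ -35.293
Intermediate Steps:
d = -13/9 (d = -26*1/18 = -13/9 ≈ -1.4444)
√(1023 + Y)*d = √(1023 - 426)*(-13/9) = √597*(-13/9) = -13*√597/9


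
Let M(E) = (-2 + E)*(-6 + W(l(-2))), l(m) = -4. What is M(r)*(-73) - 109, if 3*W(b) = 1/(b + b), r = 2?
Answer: -109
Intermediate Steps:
W(b) = 1/(6*b) (W(b) = 1/(3*(b + b)) = 1/(3*((2*b))) = (1/(2*b))/3 = 1/(6*b))
M(E) = 145/12 - 145*E/24 (M(E) = (-2 + E)*(-6 + (1/6)/(-4)) = (-2 + E)*(-6 + (1/6)*(-1/4)) = (-2 + E)*(-6 - 1/24) = (-2 + E)*(-145/24) = 145/12 - 145*E/24)
M(r)*(-73) - 109 = (145/12 - 145/24*2)*(-73) - 109 = (145/12 - 145/12)*(-73) - 109 = 0*(-73) - 109 = 0 - 109 = -109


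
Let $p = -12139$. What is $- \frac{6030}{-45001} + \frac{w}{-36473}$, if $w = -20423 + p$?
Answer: $\frac{1685254752}{1641321473} \approx 1.0268$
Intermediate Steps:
$w = -32562$ ($w = -20423 - 12139 = -32562$)
$- \frac{6030}{-45001} + \frac{w}{-36473} = - \frac{6030}{-45001} - \frac{32562}{-36473} = \left(-6030\right) \left(- \frac{1}{45001}\right) - - \frac{32562}{36473} = \frac{6030}{45001} + \frac{32562}{36473} = \frac{1685254752}{1641321473}$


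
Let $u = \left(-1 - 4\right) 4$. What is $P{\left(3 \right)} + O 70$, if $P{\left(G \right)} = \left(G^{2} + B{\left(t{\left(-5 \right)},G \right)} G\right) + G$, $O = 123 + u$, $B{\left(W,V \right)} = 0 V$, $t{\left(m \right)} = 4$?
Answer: $7222$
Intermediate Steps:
$u = -20$ ($u = \left(-5\right) 4 = -20$)
$B{\left(W,V \right)} = 0$
$O = 103$ ($O = 123 - 20 = 103$)
$P{\left(G \right)} = G + G^{2}$ ($P{\left(G \right)} = \left(G^{2} + 0 G\right) + G = \left(G^{2} + 0\right) + G = G^{2} + G = G + G^{2}$)
$P{\left(3 \right)} + O 70 = 3 \left(1 + 3\right) + 103 \cdot 70 = 3 \cdot 4 + 7210 = 12 + 7210 = 7222$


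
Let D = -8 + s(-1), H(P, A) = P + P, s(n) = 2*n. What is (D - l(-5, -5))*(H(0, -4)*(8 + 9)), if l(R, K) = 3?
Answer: 0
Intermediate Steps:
H(P, A) = 2*P
D = -10 (D = -8 + 2*(-1) = -8 - 2 = -10)
(D - l(-5, -5))*(H(0, -4)*(8 + 9)) = (-10 - 1*3)*((2*0)*(8 + 9)) = (-10 - 3)*(0*17) = -13*0 = 0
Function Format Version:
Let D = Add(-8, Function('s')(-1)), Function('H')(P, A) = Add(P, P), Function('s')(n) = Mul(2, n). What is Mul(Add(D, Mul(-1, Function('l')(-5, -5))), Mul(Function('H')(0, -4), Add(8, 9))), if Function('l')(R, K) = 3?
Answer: 0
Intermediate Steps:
Function('H')(P, A) = Mul(2, P)
D = -10 (D = Add(-8, Mul(2, -1)) = Add(-8, -2) = -10)
Mul(Add(D, Mul(-1, Function('l')(-5, -5))), Mul(Function('H')(0, -4), Add(8, 9))) = Mul(Add(-10, Mul(-1, 3)), Mul(Mul(2, 0), Add(8, 9))) = Mul(Add(-10, -3), Mul(0, 17)) = Mul(-13, 0) = 0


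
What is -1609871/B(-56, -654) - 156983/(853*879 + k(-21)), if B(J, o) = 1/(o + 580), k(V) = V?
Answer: 89319963816781/749766 ≈ 1.1913e+8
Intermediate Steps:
B(J, o) = 1/(580 + o)
-1609871/B(-56, -654) - 156983/(853*879 + k(-21)) = -1609871/(1/(580 - 654)) - 156983/(853*879 - 21) = -1609871/(1/(-74)) - 156983/(749787 - 21) = -1609871/(-1/74) - 156983/749766 = -1609871*(-74) - 156983*1/749766 = 119130454 - 156983/749766 = 89319963816781/749766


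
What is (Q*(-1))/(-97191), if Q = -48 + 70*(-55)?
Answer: -3898/97191 ≈ -0.040107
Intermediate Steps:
Q = -3898 (Q = -48 - 3850 = -3898)
(Q*(-1))/(-97191) = -3898*(-1)/(-97191) = 3898*(-1/97191) = -3898/97191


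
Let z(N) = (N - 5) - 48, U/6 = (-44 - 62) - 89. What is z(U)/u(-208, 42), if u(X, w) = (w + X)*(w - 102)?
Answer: -1223/9960 ≈ -0.12279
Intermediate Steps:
u(X, w) = (-102 + w)*(X + w) (u(X, w) = (X + w)*(-102 + w) = (-102 + w)*(X + w))
U = -1170 (U = 6*((-44 - 62) - 89) = 6*(-106 - 89) = 6*(-195) = -1170)
z(N) = -53 + N (z(N) = (-5 + N) - 48 = -53 + N)
z(U)/u(-208, 42) = (-53 - 1170)/(42² - 102*(-208) - 102*42 - 208*42) = -1223/(1764 + 21216 - 4284 - 8736) = -1223/9960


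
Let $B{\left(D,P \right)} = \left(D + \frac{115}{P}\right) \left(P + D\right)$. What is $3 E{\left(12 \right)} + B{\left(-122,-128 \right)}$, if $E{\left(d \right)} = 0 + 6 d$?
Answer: $\frac{1980199}{64} \approx 30941.0$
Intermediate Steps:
$E{\left(d \right)} = 6 d$
$B{\left(D,P \right)} = \left(D + P\right) \left(D + \frac{115}{P}\right)$ ($B{\left(D,P \right)} = \left(D + \frac{115}{P}\right) \left(D + P\right) = \left(D + P\right) \left(D + \frac{115}{P}\right)$)
$3 E{\left(12 \right)} + B{\left(-122,-128 \right)} = 3 \cdot 6 \cdot 12 + \left(115 + \left(-122\right)^{2} - -15616 + 115 \left(-122\right) \frac{1}{-128}\right) = 3 \cdot 72 + \left(115 + 14884 + 15616 + 115 \left(-122\right) \left(- \frac{1}{128}\right)\right) = 216 + \left(115 + 14884 + 15616 + \frac{7015}{64}\right) = 216 + \frac{1966375}{64} = \frac{1980199}{64}$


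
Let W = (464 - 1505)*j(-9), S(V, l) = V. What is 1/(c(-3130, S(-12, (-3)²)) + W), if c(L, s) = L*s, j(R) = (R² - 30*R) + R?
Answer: -1/318462 ≈ -3.1401e-6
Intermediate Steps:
j(R) = R² - 29*R
W = -356022 (W = (464 - 1505)*(-9*(-29 - 9)) = -(-9369)*(-38) = -1041*342 = -356022)
1/(c(-3130, S(-12, (-3)²)) + W) = 1/(-3130*(-12) - 356022) = 1/(37560 - 356022) = 1/(-318462) = -1/318462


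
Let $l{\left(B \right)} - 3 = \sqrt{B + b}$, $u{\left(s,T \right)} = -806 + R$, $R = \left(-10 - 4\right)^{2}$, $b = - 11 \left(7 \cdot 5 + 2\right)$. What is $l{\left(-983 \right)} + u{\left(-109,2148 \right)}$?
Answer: $-607 + i \sqrt{1390} \approx -607.0 + 37.283 i$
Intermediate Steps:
$b = -407$ ($b = - 11 \left(35 + 2\right) = \left(-11\right) 37 = -407$)
$R = 196$ ($R = \left(-14\right)^{2} = 196$)
$u{\left(s,T \right)} = -610$ ($u{\left(s,T \right)} = -806 + 196 = -610$)
$l{\left(B \right)} = 3 + \sqrt{-407 + B}$ ($l{\left(B \right)} = 3 + \sqrt{B - 407} = 3 + \sqrt{-407 + B}$)
$l{\left(-983 \right)} + u{\left(-109,2148 \right)} = \left(3 + \sqrt{-407 - 983}\right) - 610 = \left(3 + \sqrt{-1390}\right) - 610 = \left(3 + i \sqrt{1390}\right) - 610 = -607 + i \sqrt{1390}$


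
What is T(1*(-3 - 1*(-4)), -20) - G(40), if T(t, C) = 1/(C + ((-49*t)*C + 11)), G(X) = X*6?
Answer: -233039/971 ≈ -240.00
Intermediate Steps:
G(X) = 6*X
T(t, C) = 1/(11 + C - 49*C*t) (T(t, C) = 1/(C + (-49*C*t + 11)) = 1/(C + (11 - 49*C*t)) = 1/(11 + C - 49*C*t))
T(1*(-3 - 1*(-4)), -20) - G(40) = 1/(11 - 20 - 49*(-20)*1*(-3 - 1*(-4))) - 6*40 = 1/(11 - 20 - 49*(-20)*1*(-3 + 4)) - 1*240 = 1/(11 - 20 - 49*(-20)*1*1) - 240 = 1/(11 - 20 - 49*(-20)*1) - 240 = 1/(11 - 20 + 980) - 240 = 1/971 - 240 = -233039/971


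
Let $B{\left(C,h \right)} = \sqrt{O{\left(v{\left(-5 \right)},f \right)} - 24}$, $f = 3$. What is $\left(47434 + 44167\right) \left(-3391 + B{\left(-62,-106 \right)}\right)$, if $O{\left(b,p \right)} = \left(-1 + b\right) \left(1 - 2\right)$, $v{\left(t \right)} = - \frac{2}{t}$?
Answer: $-310618991 + \frac{274803 i \sqrt{65}}{5} \approx -3.1062 \cdot 10^{8} + 4.4311 \cdot 10^{5} i$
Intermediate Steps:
$O{\left(b,p \right)} = 1 - b$ ($O{\left(b,p \right)} = \left(-1 + b\right) \left(-1\right) = 1 - b$)
$B{\left(C,h \right)} = \frac{3 i \sqrt{65}}{5}$ ($B{\left(C,h \right)} = \sqrt{\left(1 - - \frac{2}{-5}\right) - 24} = \sqrt{\left(1 - \left(-2\right) \left(- \frac{1}{5}\right)\right) - 24} = \sqrt{\left(1 - \frac{2}{5}\right) - 24} = \sqrt{\frac{3}{5} - 24} = \sqrt{- \frac{117}{5}} = \frac{3 i \sqrt{65}}{5}$)
$\left(47434 + 44167\right) \left(-3391 + B{\left(-62,-106 \right)}\right) = \left(47434 + 44167\right) \left(-3391 + \frac{3 i \sqrt{65}}{5}\right) = 91601 \left(-3391 + \frac{3 i \sqrt{65}}{5}\right) = -310618991 + \frac{274803 i \sqrt{65}}{5}$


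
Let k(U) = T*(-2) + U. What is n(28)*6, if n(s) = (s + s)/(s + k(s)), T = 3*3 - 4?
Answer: 168/23 ≈ 7.3043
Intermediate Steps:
T = 5 (T = 9 - 4 = 5)
k(U) = -10 + U (k(U) = 5*(-2) + U = -10 + U)
n(s) = 2*s/(-10 + 2*s) (n(s) = (s + s)/(s + (-10 + s)) = (2*s)/(-10 + 2*s) = 2*s/(-10 + 2*s))
n(28)*6 = (28/(-5 + 28))*6 = (28/23)*6 = 168/23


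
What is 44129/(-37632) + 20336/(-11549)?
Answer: -1274930173/434611968 ≈ -2.9335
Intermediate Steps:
44129/(-37632) + 20336/(-11549) = 44129*(-1/37632) + 20336*(-1/11549) = -44129/37632 - 20336/11549 = -1274930173/434611968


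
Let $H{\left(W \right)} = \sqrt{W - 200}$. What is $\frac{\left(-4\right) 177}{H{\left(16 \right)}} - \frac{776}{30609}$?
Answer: $- \frac{776}{30609} + \frac{177 i \sqrt{46}}{23} \approx -0.025352 + 52.194 i$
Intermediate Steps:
$H{\left(W \right)} = \sqrt{-200 + W}$
$\frac{\left(-4\right) 177}{H{\left(16 \right)}} - \frac{776}{30609} = \frac{\left(-4\right) 177}{\sqrt{-200 + 16}} - \frac{776}{30609} = - \frac{708}{\sqrt{-184}} - \frac{776}{30609} = - \frac{708}{2 i \sqrt{46}} - \frac{776}{30609} = - 708 \left(- \frac{i \sqrt{46}}{92}\right) - \frac{776}{30609} = \frac{177 i \sqrt{46}}{23} - \frac{776}{30609} = - \frac{776}{30609} + \frac{177 i \sqrt{46}}{23}$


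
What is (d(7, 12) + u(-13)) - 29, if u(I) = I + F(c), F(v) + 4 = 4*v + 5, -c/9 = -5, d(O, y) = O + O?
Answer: 153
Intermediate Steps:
d(O, y) = 2*O
c = 45 (c = -9*(-5) = 45)
F(v) = 1 + 4*v (F(v) = -4 + (4*v + 5) = -4 + (5 + 4*v) = 1 + 4*v)
u(I) = 181 + I (u(I) = I + (1 + 4*45) = I + (1 + 180) = I + 181 = 181 + I)
(d(7, 12) + u(-13)) - 29 = (2*7 + (181 - 13)) - 29 = (14 + 168) - 29 = 182 - 29 = 153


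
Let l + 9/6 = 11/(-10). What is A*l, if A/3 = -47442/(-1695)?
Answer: -616746/2825 ≈ -218.32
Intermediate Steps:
A = 47442/565 (A = 3*(-47442/(-1695)) = 3*(-47442*(-1/1695)) = 3*(15814/565) = 47442/565 ≈ 83.968)
l = -13/5 (l = -3/2 + 11/(-10) = -3/2 + 11*(-⅒) = -3/2 - 11/10 = -13/5 ≈ -2.6000)
A*l = (47442/565)*(-13/5) = -616746/2825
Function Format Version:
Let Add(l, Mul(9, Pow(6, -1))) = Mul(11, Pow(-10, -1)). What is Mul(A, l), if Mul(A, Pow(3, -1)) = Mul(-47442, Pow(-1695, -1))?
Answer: Rational(-616746, 2825) ≈ -218.32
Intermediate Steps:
A = Rational(47442, 565) (A = Mul(3, Mul(-47442, Pow(-1695, -1))) = Mul(3, Mul(-47442, Rational(-1, 1695))) = Mul(3, Rational(15814, 565)) = Rational(47442, 565) ≈ 83.968)
l = Rational(-13, 5) (l = Add(Rational(-3, 2), Mul(11, Pow(-10, -1))) = Add(Rational(-3, 2), Mul(11, Rational(-1, 10))) = Add(Rational(-3, 2), Rational(-11, 10)) = Rational(-13, 5) ≈ -2.6000)
Mul(A, l) = Mul(Rational(47442, 565), Rational(-13, 5)) = Rational(-616746, 2825)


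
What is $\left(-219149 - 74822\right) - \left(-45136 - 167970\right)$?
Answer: $-80865$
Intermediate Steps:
$\left(-219149 - 74822\right) - \left(-45136 - 167970\right) = -293971 - \left(-45136 - 167970\right) = -293971 - -213106 = -293971 + 213106 = -80865$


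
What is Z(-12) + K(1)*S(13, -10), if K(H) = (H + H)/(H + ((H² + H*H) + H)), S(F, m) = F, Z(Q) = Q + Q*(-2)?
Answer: 37/2 ≈ 18.500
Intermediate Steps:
Z(Q) = -Q (Z(Q) = Q - 2*Q = -Q)
K(H) = 2*H/(2*H + 2*H²) (K(H) = (2*H)/(H + ((H² + H²) + H)) = (2*H)/(H + (2*H² + H)) = (2*H)/(H + (H + 2*H²)) = (2*H)/(2*H + 2*H²) = 2*H/(2*H + 2*H²))
Z(-12) + K(1)*S(13, -10) = -1*(-12) + 13/(1 + 1) = 12 + 13/2 = 37/2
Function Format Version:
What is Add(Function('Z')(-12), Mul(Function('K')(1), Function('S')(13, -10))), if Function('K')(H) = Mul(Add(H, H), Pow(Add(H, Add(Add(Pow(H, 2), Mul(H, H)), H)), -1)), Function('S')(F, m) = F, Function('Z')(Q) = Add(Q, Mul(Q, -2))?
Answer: Rational(37, 2) ≈ 18.500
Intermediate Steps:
Function('Z')(Q) = Mul(-1, Q) (Function('Z')(Q) = Add(Q, Mul(-2, Q)) = Mul(-1, Q))
Function('K')(H) = Mul(2, H, Pow(Add(Mul(2, H), Mul(2, Pow(H, 2))), -1)) (Function('K')(H) = Mul(Mul(2, H), Pow(Add(H, Add(Add(Pow(H, 2), Pow(H, 2)), H)), -1)) = Mul(Mul(2, H), Pow(Add(H, Add(Mul(2, Pow(H, 2)), H)), -1)) = Mul(Mul(2, H), Pow(Add(H, Add(H, Mul(2, Pow(H, 2)))), -1)) = Mul(Mul(2, H), Pow(Add(Mul(2, H), Mul(2, Pow(H, 2))), -1)) = Mul(2, H, Pow(Add(Mul(2, H), Mul(2, Pow(H, 2))), -1)))
Add(Function('Z')(-12), Mul(Function('K')(1), Function('S')(13, -10))) = Add(Mul(-1, -12), Mul(Pow(Add(1, 1), -1), 13)) = Add(12, Mul(Pow(2, -1), 13)) = Add(12, Mul(Rational(1, 2), 13)) = Add(12, Rational(13, 2)) = Rational(37, 2)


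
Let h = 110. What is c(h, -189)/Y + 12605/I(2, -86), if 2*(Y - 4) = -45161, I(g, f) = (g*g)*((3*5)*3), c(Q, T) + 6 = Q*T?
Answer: 12814225/180612 ≈ 70.949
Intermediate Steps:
c(Q, T) = -6 + Q*T
I(g, f) = 45*g² (I(g, f) = g²*(15*3) = g²*45 = 45*g²)
Y = -45153/2 (Y = 4 + (½)*(-45161) = 4 - 45161/2 = -45153/2 ≈ -22577.)
c(h, -189)/Y + 12605/I(2, -86) = (-6 + 110*(-189))/(-45153/2) + 12605/((45*2²)) = (-6 - 20790)*(-2/45153) + 12605/((45*4)) = -20796*(-2/45153) + 12605/180 = 13864/15051 + 12605*(1/180) = 13864/15051 + 2521/36 = 12814225/180612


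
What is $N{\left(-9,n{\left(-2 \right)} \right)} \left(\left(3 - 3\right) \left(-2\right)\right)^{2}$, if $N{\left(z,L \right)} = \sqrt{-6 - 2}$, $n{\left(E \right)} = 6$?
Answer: $0$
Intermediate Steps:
$N{\left(z,L \right)} = 2 i \sqrt{2}$ ($N{\left(z,L \right)} = \sqrt{-8} = 2 i \sqrt{2}$)
$N{\left(-9,n{\left(-2 \right)} \right)} \left(\left(3 - 3\right) \left(-2\right)\right)^{2} = 2 i \sqrt{2} \left(\left(3 - 3\right) \left(-2\right)\right)^{2} = 2 i \sqrt{2} \left(0 \left(-2\right)\right)^{2} = 2 i \sqrt{2} \cdot 0^{2} = 2 i \sqrt{2} \cdot 0 = 0$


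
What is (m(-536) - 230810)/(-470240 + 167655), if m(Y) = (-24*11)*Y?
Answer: 89306/302585 ≈ 0.29514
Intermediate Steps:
m(Y) = -264*Y
(m(-536) - 230810)/(-470240 + 167655) = (-264*(-536) - 230810)/(-470240 + 167655) = (141504 - 230810)/(-302585) = -89306*(-1/302585) = 89306/302585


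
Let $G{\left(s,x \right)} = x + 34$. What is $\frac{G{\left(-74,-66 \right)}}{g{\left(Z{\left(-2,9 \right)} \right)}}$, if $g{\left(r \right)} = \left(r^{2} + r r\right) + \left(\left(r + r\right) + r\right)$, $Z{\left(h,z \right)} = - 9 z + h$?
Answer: $- \frac{32}{13529} \approx -0.0023653$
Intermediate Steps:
$G{\left(s,x \right)} = 34 + x$
$Z{\left(h,z \right)} = h - 9 z$
$g{\left(r \right)} = 2 r^{2} + 3 r$ ($g{\left(r \right)} = \left(r^{2} + r^{2}\right) + \left(2 r + r\right) = 2 r^{2} + 3 r$)
$\frac{G{\left(-74,-66 \right)}}{g{\left(Z{\left(-2,9 \right)} \right)}} = \frac{34 - 66}{\left(-2 - 81\right) \left(3 + 2 \left(-2 - 81\right)\right)} = - \frac{32}{\left(-2 - 81\right) \left(3 + 2 \left(-2 - 81\right)\right)} = - \frac{32}{\left(-83\right) \left(3 + 2 \left(-83\right)\right)} = - \frac{32}{\left(-83\right) \left(3 - 166\right)} = - \frac{32}{\left(-83\right) \left(-163\right)} = - \frac{32}{13529}$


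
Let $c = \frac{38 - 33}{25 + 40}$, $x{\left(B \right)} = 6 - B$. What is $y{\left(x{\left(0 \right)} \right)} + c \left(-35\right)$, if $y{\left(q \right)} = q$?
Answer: $\frac{43}{13} \approx 3.3077$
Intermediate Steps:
$c = \frac{1}{13}$ ($c = \frac{5}{65} = 5 \cdot \frac{1}{65} = \frac{1}{13} \approx 0.076923$)
$y{\left(x{\left(0 \right)} \right)} + c \left(-35\right) = \left(6 - 0\right) + \frac{1}{13} \left(-35\right) = \left(6 + 0\right) - \frac{35}{13} = 6 - \frac{35}{13} = \frac{43}{13}$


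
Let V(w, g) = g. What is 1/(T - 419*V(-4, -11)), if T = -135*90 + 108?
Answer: -1/7433 ≈ -0.00013454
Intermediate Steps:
T = -12042 (T = -12150 + 108 = -12042)
1/(T - 419*V(-4, -11)) = 1/(-12042 - 419*(-11)) = 1/(-12042 + 4609) = 1/(-7433) = -1/7433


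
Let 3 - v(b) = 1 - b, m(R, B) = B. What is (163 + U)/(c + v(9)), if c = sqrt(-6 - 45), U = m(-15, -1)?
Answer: 891/86 - 81*I*sqrt(51)/86 ≈ 10.36 - 6.7262*I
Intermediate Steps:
v(b) = 2 + b (v(b) = 3 - (1 - b) = 3 + (-1 + b) = 2 + b)
U = -1
c = I*sqrt(51) (c = sqrt(-51) = I*sqrt(51) ≈ 7.1414*I)
(163 + U)/(c + v(9)) = (163 - 1)/(I*sqrt(51) + (2 + 9)) = 162/(I*sqrt(51) + 11) = 162/(11 + I*sqrt(51))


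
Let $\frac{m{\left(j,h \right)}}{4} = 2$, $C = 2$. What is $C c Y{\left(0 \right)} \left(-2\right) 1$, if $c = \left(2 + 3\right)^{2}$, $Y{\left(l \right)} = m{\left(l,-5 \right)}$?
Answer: $-800$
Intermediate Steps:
$m{\left(j,h \right)} = 8$ ($m{\left(j,h \right)} = 4 \cdot 2 = 8$)
$Y{\left(l \right)} = 8$
$c = 25$ ($c = 5^{2} = 25$)
$C c Y{\left(0 \right)} \left(-2\right) 1 = 2 \cdot 25 \cdot 8 \left(-2\right) 1 = 50 \left(\left(-16\right) 1\right) = 50 \left(-16\right) = -800$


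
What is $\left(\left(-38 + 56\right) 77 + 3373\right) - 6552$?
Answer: $-1793$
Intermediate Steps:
$\left(\left(-38 + 56\right) 77 + 3373\right) - 6552 = \left(18 \cdot 77 + 3373\right) - 6552 = \left(1386 + 3373\right) - 6552 = 4759 - 6552 = -1793$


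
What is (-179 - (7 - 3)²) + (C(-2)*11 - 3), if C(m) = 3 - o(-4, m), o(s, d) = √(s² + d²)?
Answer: -165 - 22*√5 ≈ -214.19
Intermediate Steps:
o(s, d) = √(d² + s²)
C(m) = 3 - √(16 + m²) (C(m) = 3 - √(m² + (-4)²) = 3 - √(m² + 16) = 3 - √(16 + m²))
(-179 - (7 - 3)²) + (C(-2)*11 - 3) = (-179 - (7 - 3)²) + ((3 - √(16 + (-2)²))*11 - 3) = (-179 - 1*4²) + ((3 - √(16 + 4))*11 - 3) = (-179 - 1*16) + ((3 - √20)*11 - 3) = (-179 - 16) + ((3 - 2*√5)*11 - 3) = -195 + ((3 - 2*√5)*11 - 3) = -195 + ((33 - 22*√5) - 3) = -195 + (30 - 22*√5) = -165 - 22*√5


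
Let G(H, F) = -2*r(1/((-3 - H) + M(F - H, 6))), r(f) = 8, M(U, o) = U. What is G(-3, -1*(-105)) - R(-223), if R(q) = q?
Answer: 207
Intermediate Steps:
G(H, F) = -16 (G(H, F) = -2*8 = -16)
G(-3, -1*(-105)) - R(-223) = -16 - 1*(-223) = -16 + 223 = 207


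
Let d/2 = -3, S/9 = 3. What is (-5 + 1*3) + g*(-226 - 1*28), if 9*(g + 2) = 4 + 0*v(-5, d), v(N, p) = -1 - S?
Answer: 3538/9 ≈ 393.11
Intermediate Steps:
S = 27 (S = 9*3 = 27)
d = -6 (d = 2*(-3) = -6)
v(N, p) = -28 (v(N, p) = -1 - 1*27 = -1 - 27 = -28)
g = -14/9 (g = -2 + (4 + 0*(-28))/9 = -2 + (4 + 0)/9 = -2 + (⅑)*4 = -2 + 4/9 = -14/9 ≈ -1.5556)
(-5 + 1*3) + g*(-226 - 1*28) = (-5 + 1*3) - 14*(-226 - 1*28)/9 = (-5 + 3) - 14*(-226 - 28)/9 = -2 - 14/9*(-254) = -2 + 3556/9 = 3538/9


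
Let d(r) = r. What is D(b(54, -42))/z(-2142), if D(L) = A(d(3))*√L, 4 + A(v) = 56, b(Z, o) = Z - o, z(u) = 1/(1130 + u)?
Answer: -210496*√6 ≈ -5.1561e+5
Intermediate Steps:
A(v) = 52 (A(v) = -4 + 56 = 52)
D(L) = 52*√L
D(b(54, -42))/z(-2142) = (52*√(54 - 1*(-42)))/(1/(1130 - 2142)) = (52*√(54 + 42))/(1/(-1012)) = (52*√96)/(-1/1012) = (52*(4*√6))*(-1012) = (208*√6)*(-1012) = -210496*√6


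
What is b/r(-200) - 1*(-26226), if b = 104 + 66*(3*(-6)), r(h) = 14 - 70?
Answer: 367435/14 ≈ 26245.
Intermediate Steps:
r(h) = -56
b = -1084 (b = 104 + 66*(-18) = 104 - 1188 = -1084)
b/r(-200) - 1*(-26226) = -1084/(-56) - 1*(-26226) = -1084*(-1/56) + 26226 = 271/14 + 26226 = 367435/14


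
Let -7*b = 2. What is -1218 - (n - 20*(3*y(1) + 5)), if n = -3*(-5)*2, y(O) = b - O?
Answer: -8576/7 ≈ -1225.1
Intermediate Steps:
b = -2/7 (b = -⅐*2 = -2/7 ≈ -0.28571)
y(O) = -2/7 - O
n = 30 (n = 15*2 = 30)
-1218 - (n - 20*(3*y(1) + 5)) = -1218 - (30 - 20*(3*(-2/7 - 1*1) + 5)) = -1218 - (30 - 20*(3*(-2/7 - 1) + 5)) = -1218 - (30 - 20*(3*(-9/7) + 5)) = -1218 - (30 - 20*(-27/7 + 5)) = -1218 - (30 - 20*8/7) = -1218 - (30 - 160/7) = -1218 - 1*50/7 = -1218 - 50/7 = -8576/7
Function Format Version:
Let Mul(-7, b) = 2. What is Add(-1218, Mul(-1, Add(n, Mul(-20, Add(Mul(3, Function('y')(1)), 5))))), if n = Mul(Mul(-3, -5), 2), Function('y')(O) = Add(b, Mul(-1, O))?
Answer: Rational(-8576, 7) ≈ -1225.1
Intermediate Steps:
b = Rational(-2, 7) (b = Mul(Rational(-1, 7), 2) = Rational(-2, 7) ≈ -0.28571)
Function('y')(O) = Add(Rational(-2, 7), Mul(-1, O))
n = 30 (n = Mul(15, 2) = 30)
Add(-1218, Mul(-1, Add(n, Mul(-20, Add(Mul(3, Function('y')(1)), 5))))) = Add(-1218, Mul(-1, Add(30, Mul(-20, Add(Mul(3, Add(Rational(-2, 7), Mul(-1, 1))), 5))))) = Add(-1218, Mul(-1, Add(30, Mul(-20, Add(Mul(3, Add(Rational(-2, 7), -1)), 5))))) = Add(-1218, Mul(-1, Add(30, Mul(-20, Add(Mul(3, Rational(-9, 7)), 5))))) = Add(-1218, Mul(-1, Add(30, Mul(-20, Add(Rational(-27, 7), 5))))) = Add(-1218, Mul(-1, Add(30, Mul(-20, Rational(8, 7))))) = Add(-1218, Mul(-1, Add(30, Rational(-160, 7)))) = Add(-1218, Mul(-1, Rational(50, 7))) = Add(-1218, Rational(-50, 7)) = Rational(-8576, 7)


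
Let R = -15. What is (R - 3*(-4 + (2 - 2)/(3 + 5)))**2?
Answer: 9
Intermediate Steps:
(R - 3*(-4 + (2 - 2)/(3 + 5)))**2 = (-15 - 3*(-4 + (2 - 2)/(3 + 5)))**2 = (-15 - 3*(-4 + 0/8))**2 = (-15 - 3*(-4 + 0*(1/8)))**2 = (-15 - 3*(-4 + 0))**2 = (-15 - 3*(-4))**2 = (-15 + 12)**2 = (-3)**2 = 9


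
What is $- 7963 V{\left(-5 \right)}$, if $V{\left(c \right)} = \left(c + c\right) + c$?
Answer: $119445$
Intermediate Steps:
$V{\left(c \right)} = 3 c$ ($V{\left(c \right)} = 2 c + c = 3 c$)
$- 7963 V{\left(-5 \right)} = - 7963 \cdot 3 \left(-5\right) = \left(-7963\right) \left(-15\right) = 119445$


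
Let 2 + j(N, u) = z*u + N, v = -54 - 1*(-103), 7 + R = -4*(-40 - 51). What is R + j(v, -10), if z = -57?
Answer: 974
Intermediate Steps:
R = 357 (R = -7 - 4*(-40 - 51) = -7 - 4*(-91) = -7 + 364 = 357)
v = 49 (v = -54 + 103 = 49)
j(N, u) = -2 + N - 57*u (j(N, u) = -2 + (-57*u + N) = -2 + (N - 57*u) = -2 + N - 57*u)
R + j(v, -10) = 357 + (-2 + 49 - 57*(-10)) = 357 + (-2 + 49 + 570) = 357 + 617 = 974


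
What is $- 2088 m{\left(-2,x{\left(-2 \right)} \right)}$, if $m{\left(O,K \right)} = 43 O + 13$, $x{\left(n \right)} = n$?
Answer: $152424$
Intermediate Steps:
$m{\left(O,K \right)} = 13 + 43 O$
$- 2088 m{\left(-2,x{\left(-2 \right)} \right)} = - 2088 \left(13 + 43 \left(-2\right)\right) = - 2088 \left(13 - 86\right) = \left(-2088\right) \left(-73\right) = 152424$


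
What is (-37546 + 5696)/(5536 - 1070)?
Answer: -2275/319 ≈ -7.1317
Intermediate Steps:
(-37546 + 5696)/(5536 - 1070) = -31850/4466 = -31850*1/4466 = -2275/319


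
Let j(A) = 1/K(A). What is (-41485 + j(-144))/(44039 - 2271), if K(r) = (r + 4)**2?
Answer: -813105999/818652800 ≈ -0.99322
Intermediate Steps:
K(r) = (4 + r)**2
j(A) = (4 + A)**(-2) (j(A) = 1/((4 + A)**2) = (4 + A)**(-2))
(-41485 + j(-144))/(44039 - 2271) = (-41485 + (4 - 144)**(-2))/(44039 - 2271) = (-41485 + (-140)**(-2))/41768 = (-41485 + 1/19600)*(1/41768) = -813105999/19600*1/41768 = -813105999/818652800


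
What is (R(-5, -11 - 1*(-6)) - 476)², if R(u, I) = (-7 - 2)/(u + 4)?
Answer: 218089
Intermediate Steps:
R(u, I) = -9/(4 + u)
(R(-5, -11 - 1*(-6)) - 476)² = (-9/(4 - 5) - 476)² = (-9/(-1) - 476)² = (-9*(-1) - 476)² = (9 - 476)² = (-467)² = 218089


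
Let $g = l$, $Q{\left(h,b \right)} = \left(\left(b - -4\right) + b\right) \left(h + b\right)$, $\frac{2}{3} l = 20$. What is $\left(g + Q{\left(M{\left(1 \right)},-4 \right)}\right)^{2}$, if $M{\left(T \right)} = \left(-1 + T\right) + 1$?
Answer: $1764$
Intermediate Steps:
$M{\left(T \right)} = T$
$l = 30$ ($l = \frac{3}{2} \cdot 20 = 30$)
$Q{\left(h,b \right)} = \left(4 + 2 b\right) \left(b + h\right)$ ($Q{\left(h,b \right)} = \left(\left(b + 4\right) + b\right) \left(b + h\right) = \left(\left(4 + b\right) + b\right) \left(b + h\right) = \left(4 + 2 b\right) \left(b + h\right)$)
$g = 30$
$\left(g + Q{\left(M{\left(1 \right)},-4 \right)}\right)^{2} = \left(30 + \left(2 \left(-4\right)^{2} + 4 \left(-4\right) + 4 \cdot 1 + 2 \left(-4\right) 1\right)\right)^{2} = \left(30 + \left(2 \cdot 16 - 16 + 4 - 8\right)\right)^{2} = \left(30 + \left(32 - 16 + 4 - 8\right)\right)^{2} = \left(30 + 12\right)^{2} = 42^{2} = 1764$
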